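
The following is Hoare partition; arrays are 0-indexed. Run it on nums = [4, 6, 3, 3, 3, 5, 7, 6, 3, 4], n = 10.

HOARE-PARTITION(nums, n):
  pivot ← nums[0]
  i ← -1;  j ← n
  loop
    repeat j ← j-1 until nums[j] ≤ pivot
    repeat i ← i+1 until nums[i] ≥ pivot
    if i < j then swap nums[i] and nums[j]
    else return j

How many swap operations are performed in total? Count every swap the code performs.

pivot = nums[0] = 4; i = -1, j = 10
j→9 (nums[9]=4≤4), i→0 (nums[0]=4≥4); i<j, swap → [4, 6, 3, 3, 3, 5, 7, 6, 3, 4]
j→8 (nums[8]=3≤4), i→1 (nums[1]=6≥4); i<j, swap → [4, 3, 3, 3, 3, 5, 7, 6, 6, 4]
j→4, i→5; i≥j, return j=4. nums = [4, 3, 3, 3, 3, 5, 7, 6, 6, 4]

2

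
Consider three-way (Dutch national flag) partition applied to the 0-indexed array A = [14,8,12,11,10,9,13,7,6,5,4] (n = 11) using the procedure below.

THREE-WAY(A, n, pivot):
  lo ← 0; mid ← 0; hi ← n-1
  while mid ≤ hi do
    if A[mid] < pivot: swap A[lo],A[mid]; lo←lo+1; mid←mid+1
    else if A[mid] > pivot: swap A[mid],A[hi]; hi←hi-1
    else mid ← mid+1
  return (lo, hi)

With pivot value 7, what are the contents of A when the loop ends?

[4,5,6,7,9,13,10,11,12,8,14]

pivot = 7; lo=0, mid=0, hi=10
A[mid]=14>7: swap A[0],A[10]; hi=9 → [4,8,12,11,10,9,13,7,6,5,14]
A[mid]=4<7: swap A[0],A[0]; lo=1,mid=1 → [4,8,12,11,10,9,13,7,6,5,14]
A[mid]=8>7: swap A[1],A[9]; hi=8 → [4,5,12,11,10,9,13,7,6,8,14]
A[mid]=5<7: swap A[1],A[1]; lo=2,mid=2 → [4,5,12,11,10,9,13,7,6,8,14]
A[mid]=12>7: swap A[2],A[8]; hi=7 → [4,5,6,11,10,9,13,7,12,8,14]
A[mid]=6<7: swap A[2],A[2]; lo=3,mid=3 → [4,5,6,11,10,9,13,7,12,8,14]
A[mid]=11>7: swap A[3],A[7]; hi=6 → [4,5,6,7,10,9,13,11,12,8,14]
A[mid]=7=7: mid=4
A[mid]=10>7: swap A[4],A[6]; hi=5 → [4,5,6,7,13,9,10,11,12,8,14]
A[mid]=13>7: swap A[4],A[5]; hi=4 → [4,5,6,7,9,13,10,11,12,8,14]
A[mid]=9>7: swap A[4],A[4]; hi=3 → [4,5,6,7,9,13,10,11,12,8,14]
end: lo=3, hi=3; A = [4,5,6,7,9,13,10,11,12,8,14]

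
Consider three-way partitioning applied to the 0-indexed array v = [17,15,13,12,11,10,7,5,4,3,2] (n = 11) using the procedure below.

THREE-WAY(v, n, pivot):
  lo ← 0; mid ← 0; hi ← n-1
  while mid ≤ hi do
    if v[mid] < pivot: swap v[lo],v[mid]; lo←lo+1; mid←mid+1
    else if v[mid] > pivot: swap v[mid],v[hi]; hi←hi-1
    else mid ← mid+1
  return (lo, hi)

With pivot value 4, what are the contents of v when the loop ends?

lo=0 mid=0 hi=10
17>4: swap(0,10), hi=9 ⇒ [2,15,13,12,11,10,7,5,4,3,17]
2<4: swap(0,0), lo=1 mid=1 ⇒ [2,15,13,12,11,10,7,5,4,3,17]
15>4: swap(1,9), hi=8 ⇒ [2,3,13,12,11,10,7,5,4,15,17]
3<4: swap(1,1), lo=2 mid=2 ⇒ [2,3,13,12,11,10,7,5,4,15,17]
13>4: swap(2,8), hi=7 ⇒ [2,3,4,12,11,10,7,5,13,15,17]
4=4: mid=3
12>4: swap(3,7), hi=6 ⇒ [2,3,4,5,11,10,7,12,13,15,17]
5>4: swap(3,6), hi=5 ⇒ [2,3,4,7,11,10,5,12,13,15,17]
7>4: swap(3,5), hi=4 ⇒ [2,3,4,10,11,7,5,12,13,15,17]
10>4: swap(3,4), hi=3 ⇒ [2,3,4,11,10,7,5,12,13,15,17]
11>4: swap(3,3), hi=2 ⇒ [2,3,4,11,10,7,5,12,13,15,17]
done. lo=2 hi=2; v=[2,3,4,11,10,7,5,12,13,15,17]

[2,3,4,11,10,7,5,12,13,15,17]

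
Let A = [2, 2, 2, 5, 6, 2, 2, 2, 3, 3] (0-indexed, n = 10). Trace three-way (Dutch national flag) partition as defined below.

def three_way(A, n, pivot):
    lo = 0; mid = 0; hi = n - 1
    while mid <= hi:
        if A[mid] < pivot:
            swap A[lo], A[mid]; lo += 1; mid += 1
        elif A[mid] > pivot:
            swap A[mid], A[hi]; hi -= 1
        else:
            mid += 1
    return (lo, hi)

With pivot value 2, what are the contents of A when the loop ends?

[2, 2, 2, 2, 2, 2, 6, 3, 3, 5]

lo=0 mid=0 hi=9
2=2: mid=1
2=2: mid=2
2=2: mid=3
5>2: swap(3,9), hi=8 ⇒ [2, 2, 2, 3, 6, 2, 2, 2, 3, 5]
3>2: swap(3,8), hi=7 ⇒ [2, 2, 2, 3, 6, 2, 2, 2, 3, 5]
3>2: swap(3,7), hi=6 ⇒ [2, 2, 2, 2, 6, 2, 2, 3, 3, 5]
2=2: mid=4
6>2: swap(4,6), hi=5 ⇒ [2, 2, 2, 2, 2, 2, 6, 3, 3, 5]
2=2: mid=5
2=2: mid=6
done. lo=0 hi=5; A=[2, 2, 2, 2, 2, 2, 6, 3, 3, 5]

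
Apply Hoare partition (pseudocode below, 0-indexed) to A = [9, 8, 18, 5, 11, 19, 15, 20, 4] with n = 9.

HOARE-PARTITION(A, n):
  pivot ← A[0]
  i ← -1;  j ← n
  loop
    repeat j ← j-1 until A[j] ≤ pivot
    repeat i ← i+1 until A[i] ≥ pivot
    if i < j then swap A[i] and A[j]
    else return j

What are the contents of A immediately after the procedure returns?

pivot=9
j stops at 8 (4), i stops at 0 (9); swap ⇒ [4, 8, 18, 5, 11, 19, 15, 20, 9]
j stops at 3 (5), i stops at 2 (18); swap ⇒ [4, 8, 5, 18, 11, 19, 15, 20, 9]
j stops at 2, i stops at 3; i≥j ⇒ return 2. A=[4, 8, 5, 18, 11, 19, 15, 20, 9]

[4, 8, 5, 18, 11, 19, 15, 20, 9]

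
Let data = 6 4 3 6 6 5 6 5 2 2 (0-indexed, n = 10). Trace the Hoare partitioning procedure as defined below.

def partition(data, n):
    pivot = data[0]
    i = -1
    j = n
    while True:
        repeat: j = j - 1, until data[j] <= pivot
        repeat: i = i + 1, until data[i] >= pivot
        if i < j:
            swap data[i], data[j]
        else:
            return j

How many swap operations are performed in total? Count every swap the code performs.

pivot=6
j stops at 9 (2), i stops at 0 (6); swap ⇒ 2 4 3 6 6 5 6 5 2 6
j stops at 8 (2), i stops at 3 (6); swap ⇒ 2 4 3 2 6 5 6 5 6 6
j stops at 7 (5), i stops at 4 (6); swap ⇒ 2 4 3 2 5 5 6 6 6 6
j stops at 6, i stops at 6; i≥j ⇒ return 6. data=2 4 3 2 5 5 6 6 6 6

3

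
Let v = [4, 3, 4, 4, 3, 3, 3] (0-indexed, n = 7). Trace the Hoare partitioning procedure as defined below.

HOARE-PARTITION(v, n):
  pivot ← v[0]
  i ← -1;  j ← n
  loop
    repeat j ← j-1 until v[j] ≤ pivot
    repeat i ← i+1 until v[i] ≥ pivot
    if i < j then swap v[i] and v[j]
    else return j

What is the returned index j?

3

pivot = v[0] = 4; i = -1, j = 7
j→6 (v[6]=3≤4), i→0 (v[0]=4≥4); i<j, swap → [3, 3, 4, 4, 3, 3, 4]
j→5 (v[5]=3≤4), i→2 (v[2]=4≥4); i<j, swap → [3, 3, 3, 4, 3, 4, 4]
j→4 (v[4]=3≤4), i→3 (v[3]=4≥4); i<j, swap → [3, 3, 3, 3, 4, 4, 4]
j→3, i→4; i≥j, return j=3. v = [3, 3, 3, 3, 4, 4, 4]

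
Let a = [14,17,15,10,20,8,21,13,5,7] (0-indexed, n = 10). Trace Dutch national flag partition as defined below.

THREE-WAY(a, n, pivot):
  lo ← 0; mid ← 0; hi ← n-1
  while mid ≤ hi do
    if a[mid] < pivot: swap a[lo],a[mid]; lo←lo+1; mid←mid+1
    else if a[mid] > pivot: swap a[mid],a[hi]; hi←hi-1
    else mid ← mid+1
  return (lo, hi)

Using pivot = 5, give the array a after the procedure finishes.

[5,15,10,20,8,21,13,17,7,14]

lo=0 mid=0 hi=9
14>5: swap(0,9), hi=8 ⇒ [7,17,15,10,20,8,21,13,5,14]
7>5: swap(0,8), hi=7 ⇒ [5,17,15,10,20,8,21,13,7,14]
5=5: mid=1
17>5: swap(1,7), hi=6 ⇒ [5,13,15,10,20,8,21,17,7,14]
13>5: swap(1,6), hi=5 ⇒ [5,21,15,10,20,8,13,17,7,14]
21>5: swap(1,5), hi=4 ⇒ [5,8,15,10,20,21,13,17,7,14]
8>5: swap(1,4), hi=3 ⇒ [5,20,15,10,8,21,13,17,7,14]
20>5: swap(1,3), hi=2 ⇒ [5,10,15,20,8,21,13,17,7,14]
10>5: swap(1,2), hi=1 ⇒ [5,15,10,20,8,21,13,17,7,14]
15>5: swap(1,1), hi=0 ⇒ [5,15,10,20,8,21,13,17,7,14]
done. lo=0 hi=0; a=[5,15,10,20,8,21,13,17,7,14]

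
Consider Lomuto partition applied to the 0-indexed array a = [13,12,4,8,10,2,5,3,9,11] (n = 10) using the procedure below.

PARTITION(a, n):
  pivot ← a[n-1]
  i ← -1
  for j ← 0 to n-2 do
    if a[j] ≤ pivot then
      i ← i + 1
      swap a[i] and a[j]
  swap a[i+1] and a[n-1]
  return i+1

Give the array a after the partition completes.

pivot = a[9] = 11; i = -1
j=0: a[0]=13 > 11 → no swap
j=1: a[1]=12 > 11 → no swap
j=2: a[2]=4 ≤ 11 → i=0, swap a[0],a[2] → [4,12,13,8,10,2,5,3,9,11]
j=3: a[3]=8 ≤ 11 → i=1, swap a[1],a[3] → [4,8,13,12,10,2,5,3,9,11]
j=4: a[4]=10 ≤ 11 → i=2, swap a[2],a[4] → [4,8,10,12,13,2,5,3,9,11]
j=5: a[5]=2 ≤ 11 → i=3, swap a[3],a[5] → [4,8,10,2,13,12,5,3,9,11]
j=6: a[6]=5 ≤ 11 → i=4, swap a[4],a[6] → [4,8,10,2,5,12,13,3,9,11]
j=7: a[7]=3 ≤ 11 → i=5, swap a[5],a[7] → [4,8,10,2,5,3,13,12,9,11]
j=8: a[8]=9 ≤ 11 → i=6, swap a[6],a[8] → [4,8,10,2,5,3,9,12,13,11]
final swap a[7],a[9] → [4,8,10,2,5,3,9,11,13,12]; return 7

[4,8,10,2,5,3,9,11,13,12]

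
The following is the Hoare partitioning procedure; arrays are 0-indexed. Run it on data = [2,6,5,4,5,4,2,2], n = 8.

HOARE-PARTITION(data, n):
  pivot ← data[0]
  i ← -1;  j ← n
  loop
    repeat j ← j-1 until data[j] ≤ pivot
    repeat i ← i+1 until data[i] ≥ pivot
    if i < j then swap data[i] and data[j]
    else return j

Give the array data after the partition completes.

pivot=2
j stops at 7 (2), i stops at 0 (2); swap ⇒ [2,6,5,4,5,4,2,2]
j stops at 6 (2), i stops at 1 (6); swap ⇒ [2,2,5,4,5,4,6,2]
j stops at 1, i stops at 2; i≥j ⇒ return 1. data=[2,2,5,4,5,4,6,2]

[2,2,5,4,5,4,6,2]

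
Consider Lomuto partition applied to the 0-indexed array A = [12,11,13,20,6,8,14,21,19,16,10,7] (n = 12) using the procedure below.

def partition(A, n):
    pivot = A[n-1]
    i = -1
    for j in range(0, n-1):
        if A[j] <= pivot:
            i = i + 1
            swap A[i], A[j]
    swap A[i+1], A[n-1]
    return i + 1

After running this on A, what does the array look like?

pivot = A[11] = 7; i = -1
j=0: A[0]=12 > 7 → no swap
j=1: A[1]=11 > 7 → no swap
j=2: A[2]=13 > 7 → no swap
j=3: A[3]=20 > 7 → no swap
j=4: A[4]=6 ≤ 7 → i=0, swap A[0],A[4] → [6,11,13,20,12,8,14,21,19,16,10,7]
j=5: A[5]=8 > 7 → no swap
j=6: A[6]=14 > 7 → no swap
j=7: A[7]=21 > 7 → no swap
j=8: A[8]=19 > 7 → no swap
j=9: A[9]=16 > 7 → no swap
j=10: A[10]=10 > 7 → no swap
final swap A[1],A[11] → [6,7,13,20,12,8,14,21,19,16,10,11]; return 1

[6,7,13,20,12,8,14,21,19,16,10,11]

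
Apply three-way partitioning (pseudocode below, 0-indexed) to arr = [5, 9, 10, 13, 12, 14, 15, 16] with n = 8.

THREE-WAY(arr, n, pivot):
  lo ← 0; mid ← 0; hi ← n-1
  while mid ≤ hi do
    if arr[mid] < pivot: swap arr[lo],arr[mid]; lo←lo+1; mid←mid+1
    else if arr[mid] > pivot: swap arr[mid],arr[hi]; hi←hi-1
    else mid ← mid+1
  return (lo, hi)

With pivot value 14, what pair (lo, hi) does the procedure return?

(5, 5)

pivot = 14; lo=0, mid=0, hi=7
arr[mid]=5<14: swap arr[0],arr[0]; lo=1,mid=1 → [5, 9, 10, 13, 12, 14, 15, 16]
arr[mid]=9<14: swap arr[1],arr[1]; lo=2,mid=2 → [5, 9, 10, 13, 12, 14, 15, 16]
arr[mid]=10<14: swap arr[2],arr[2]; lo=3,mid=3 → [5, 9, 10, 13, 12, 14, 15, 16]
arr[mid]=13<14: swap arr[3],arr[3]; lo=4,mid=4 → [5, 9, 10, 13, 12, 14, 15, 16]
arr[mid]=12<14: swap arr[4],arr[4]; lo=5,mid=5 → [5, 9, 10, 13, 12, 14, 15, 16]
arr[mid]=14=14: mid=6
arr[mid]=15>14: swap arr[6],arr[7]; hi=6 → [5, 9, 10, 13, 12, 14, 16, 15]
arr[mid]=16>14: swap arr[6],arr[6]; hi=5 → [5, 9, 10, 13, 12, 14, 16, 15]
end: lo=5, hi=5; arr = [5, 9, 10, 13, 12, 14, 16, 15]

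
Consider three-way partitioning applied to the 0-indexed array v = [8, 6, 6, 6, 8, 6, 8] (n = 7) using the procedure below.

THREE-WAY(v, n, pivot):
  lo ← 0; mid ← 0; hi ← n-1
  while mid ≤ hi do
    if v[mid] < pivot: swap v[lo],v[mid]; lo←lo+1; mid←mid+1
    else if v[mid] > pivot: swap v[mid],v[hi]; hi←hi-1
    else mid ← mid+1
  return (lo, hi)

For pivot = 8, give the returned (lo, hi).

lo=0 mid=0 hi=6
8=8: mid=1
6<8: swap(0,1), lo=1 mid=2 ⇒ [6, 8, 6, 6, 8, 6, 8]
6<8: swap(1,2), lo=2 mid=3 ⇒ [6, 6, 8, 6, 8, 6, 8]
6<8: swap(2,3), lo=3 mid=4 ⇒ [6, 6, 6, 8, 8, 6, 8]
8=8: mid=5
6<8: swap(3,5), lo=4 mid=6 ⇒ [6, 6, 6, 6, 8, 8, 8]
8=8: mid=7
done. lo=4 hi=6; v=[6, 6, 6, 6, 8, 8, 8]

(4, 6)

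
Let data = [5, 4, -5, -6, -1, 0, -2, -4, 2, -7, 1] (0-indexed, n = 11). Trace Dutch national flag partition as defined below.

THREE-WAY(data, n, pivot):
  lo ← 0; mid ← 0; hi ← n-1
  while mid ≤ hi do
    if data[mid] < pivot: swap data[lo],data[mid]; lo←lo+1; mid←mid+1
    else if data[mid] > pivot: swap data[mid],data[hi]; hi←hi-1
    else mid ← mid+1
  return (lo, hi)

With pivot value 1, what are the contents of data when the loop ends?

[-7, -5, -6, -1, 0, -2, -4, 1, 2, 4, 5]

pivot = 1; lo=0, mid=0, hi=10
data[mid]=5>1: swap data[0],data[10]; hi=9 → [1, 4, -5, -6, -1, 0, -2, -4, 2, -7, 5]
data[mid]=1=1: mid=1
data[mid]=4>1: swap data[1],data[9]; hi=8 → [1, -7, -5, -6, -1, 0, -2, -4, 2, 4, 5]
data[mid]=-7<1: swap data[0],data[1]; lo=1,mid=2 → [-7, 1, -5, -6, -1, 0, -2, -4, 2, 4, 5]
data[mid]=-5<1: swap data[1],data[2]; lo=2,mid=3 → [-7, -5, 1, -6, -1, 0, -2, -4, 2, 4, 5]
data[mid]=-6<1: swap data[2],data[3]; lo=3,mid=4 → [-7, -5, -6, 1, -1, 0, -2, -4, 2, 4, 5]
data[mid]=-1<1: swap data[3],data[4]; lo=4,mid=5 → [-7, -5, -6, -1, 1, 0, -2, -4, 2, 4, 5]
data[mid]=0<1: swap data[4],data[5]; lo=5,mid=6 → [-7, -5, -6, -1, 0, 1, -2, -4, 2, 4, 5]
data[mid]=-2<1: swap data[5],data[6]; lo=6,mid=7 → [-7, -5, -6, -1, 0, -2, 1, -4, 2, 4, 5]
data[mid]=-4<1: swap data[6],data[7]; lo=7,mid=8 → [-7, -5, -6, -1, 0, -2, -4, 1, 2, 4, 5]
data[mid]=2>1: swap data[8],data[8]; hi=7 → [-7, -5, -6, -1, 0, -2, -4, 1, 2, 4, 5]
end: lo=7, hi=7; data = [-7, -5, -6, -1, 0, -2, -4, 1, 2, 4, 5]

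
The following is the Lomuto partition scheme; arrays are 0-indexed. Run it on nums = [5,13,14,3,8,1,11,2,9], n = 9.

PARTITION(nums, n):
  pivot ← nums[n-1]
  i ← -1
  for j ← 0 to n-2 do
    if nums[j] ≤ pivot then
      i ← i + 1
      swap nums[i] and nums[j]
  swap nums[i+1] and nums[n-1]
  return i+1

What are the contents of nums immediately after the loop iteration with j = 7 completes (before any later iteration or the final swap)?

pivot = nums[8] = 9; i = -1
j=0: nums[0]=5 ≤ 9 → i=0, swap nums[0],nums[0] (no change) → [5,13,14,3,8,1,11,2,9]
j=1: nums[1]=13 > 9 → no swap
j=2: nums[2]=14 > 9 → no swap
j=3: nums[3]=3 ≤ 9 → i=1, swap nums[1],nums[3] → [5,3,14,13,8,1,11,2,9]
j=4: nums[4]=8 ≤ 9 → i=2, swap nums[2],nums[4] → [5,3,8,13,14,1,11,2,9]
j=5: nums[5]=1 ≤ 9 → i=3, swap nums[3],nums[5] → [5,3,8,1,14,13,11,2,9]
j=6: nums[6]=11 > 9 → no swap
j=7: nums[7]=2 ≤ 9 → i=4, swap nums[4],nums[7] → [5,3,8,1,2,13,11,14,9]
(after j=7) nums = [5,3,8,1,2,13,11,14,9]

[5,3,8,1,2,13,11,14,9]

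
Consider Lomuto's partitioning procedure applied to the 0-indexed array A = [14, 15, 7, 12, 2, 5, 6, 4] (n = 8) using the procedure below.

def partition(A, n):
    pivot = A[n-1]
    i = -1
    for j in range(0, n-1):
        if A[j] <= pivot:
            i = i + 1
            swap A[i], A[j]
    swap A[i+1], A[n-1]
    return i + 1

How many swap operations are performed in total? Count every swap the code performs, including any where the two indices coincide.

pivot=4, i=-1
j=0: 14>4, skip
j=1: 15>4, skip
j=2: 7>4, skip
j=3: 12>4, skip
j=4: 2≤4, i=0, swap(0,4) ⇒ [2, 15, 7, 12, 14, 5, 6, 4]
j=5: 5>4, skip
j=6: 6>4, skip
swap(1,7) ⇒ [2, 4, 7, 12, 14, 5, 6, 15]; return 1

2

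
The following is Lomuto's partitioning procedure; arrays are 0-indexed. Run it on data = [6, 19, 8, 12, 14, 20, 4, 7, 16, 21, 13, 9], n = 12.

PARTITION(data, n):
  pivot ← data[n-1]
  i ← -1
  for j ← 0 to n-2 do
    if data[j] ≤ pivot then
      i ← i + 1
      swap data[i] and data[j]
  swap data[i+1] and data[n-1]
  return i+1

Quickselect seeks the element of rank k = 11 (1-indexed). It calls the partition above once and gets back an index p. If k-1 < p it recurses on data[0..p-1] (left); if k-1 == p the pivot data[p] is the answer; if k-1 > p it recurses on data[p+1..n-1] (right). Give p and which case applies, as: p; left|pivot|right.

pivot = data[11] = 9; i = -1
j=0: data[0]=6 ≤ 9 → i=0, swap data[0],data[0] (no change) → [6, 19, 8, 12, 14, 20, 4, 7, 16, 21, 13, 9]
j=1: data[1]=19 > 9 → no swap
j=2: data[2]=8 ≤ 9 → i=1, swap data[1],data[2] → [6, 8, 19, 12, 14, 20, 4, 7, 16, 21, 13, 9]
j=3: data[3]=12 > 9 → no swap
j=4: data[4]=14 > 9 → no swap
j=5: data[5]=20 > 9 → no swap
j=6: data[6]=4 ≤ 9 → i=2, swap data[2],data[6] → [6, 8, 4, 12, 14, 20, 19, 7, 16, 21, 13, 9]
j=7: data[7]=7 ≤ 9 → i=3, swap data[3],data[7] → [6, 8, 4, 7, 14, 20, 19, 12, 16, 21, 13, 9]
j=8: data[8]=16 > 9 → no swap
j=9: data[9]=21 > 9 → no swap
j=10: data[10]=13 > 9 → no swap
final swap data[4],data[11] → [6, 8, 4, 7, 9, 20, 19, 12, 16, 21, 13, 14]; return 4
p = 4; k-1 = 10 > 4 ⇒ right

4; right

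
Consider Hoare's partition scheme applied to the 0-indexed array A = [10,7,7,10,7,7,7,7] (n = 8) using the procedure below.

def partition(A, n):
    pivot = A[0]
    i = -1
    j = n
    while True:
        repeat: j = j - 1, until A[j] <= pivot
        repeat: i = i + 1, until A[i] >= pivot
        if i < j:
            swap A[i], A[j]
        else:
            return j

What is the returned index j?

pivot=10
j stops at 7 (7), i stops at 0 (10); swap ⇒ [7,7,7,10,7,7,7,10]
j stops at 6 (7), i stops at 3 (10); swap ⇒ [7,7,7,7,7,7,10,10]
j stops at 5, i stops at 6; i≥j ⇒ return 5. A=[7,7,7,7,7,7,10,10]

5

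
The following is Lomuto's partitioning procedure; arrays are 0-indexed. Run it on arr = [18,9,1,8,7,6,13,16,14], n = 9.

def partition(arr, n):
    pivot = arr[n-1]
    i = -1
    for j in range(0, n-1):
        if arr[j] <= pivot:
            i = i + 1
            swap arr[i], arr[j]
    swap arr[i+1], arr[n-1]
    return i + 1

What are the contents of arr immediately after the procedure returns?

pivot = arr[8] = 14; i = -1
j=0: arr[0]=18 > 14 → no swap
j=1: arr[1]=9 ≤ 14 → i=0, swap arr[0],arr[1] → [9,18,1,8,7,6,13,16,14]
j=2: arr[2]=1 ≤ 14 → i=1, swap arr[1],arr[2] → [9,1,18,8,7,6,13,16,14]
j=3: arr[3]=8 ≤ 14 → i=2, swap arr[2],arr[3] → [9,1,8,18,7,6,13,16,14]
j=4: arr[4]=7 ≤ 14 → i=3, swap arr[3],arr[4] → [9,1,8,7,18,6,13,16,14]
j=5: arr[5]=6 ≤ 14 → i=4, swap arr[4],arr[5] → [9,1,8,7,6,18,13,16,14]
j=6: arr[6]=13 ≤ 14 → i=5, swap arr[5],arr[6] → [9,1,8,7,6,13,18,16,14]
j=7: arr[7]=16 > 14 → no swap
final swap arr[6],arr[8] → [9,1,8,7,6,13,14,16,18]; return 6

[9,1,8,7,6,13,14,16,18]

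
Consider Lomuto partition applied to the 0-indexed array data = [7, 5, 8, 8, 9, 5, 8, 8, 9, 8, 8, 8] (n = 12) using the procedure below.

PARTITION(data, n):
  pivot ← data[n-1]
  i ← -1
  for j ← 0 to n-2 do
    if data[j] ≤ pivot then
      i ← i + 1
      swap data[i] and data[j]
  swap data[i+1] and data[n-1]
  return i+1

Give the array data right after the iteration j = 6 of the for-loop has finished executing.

[7, 5, 8, 8, 5, 8, 9, 8, 9, 8, 8, 8]

pivot = data[11] = 8; i = -1
j=0: data[0]=7 ≤ 8 → i=0, swap data[0],data[0] (no change) → [7, 5, 8, 8, 9, 5, 8, 8, 9, 8, 8, 8]
j=1: data[1]=5 ≤ 8 → i=1, swap data[1],data[1] (no change) → [7, 5, 8, 8, 9, 5, 8, 8, 9, 8, 8, 8]
j=2: data[2]=8 ≤ 8 → i=2, swap data[2],data[2] (no change) → [7, 5, 8, 8, 9, 5, 8, 8, 9, 8, 8, 8]
j=3: data[3]=8 ≤ 8 → i=3, swap data[3],data[3] (no change) → [7, 5, 8, 8, 9, 5, 8, 8, 9, 8, 8, 8]
j=4: data[4]=9 > 8 → no swap
j=5: data[5]=5 ≤ 8 → i=4, swap data[4],data[5] → [7, 5, 8, 8, 5, 9, 8, 8, 9, 8, 8, 8]
j=6: data[6]=8 ≤ 8 → i=5, swap data[5],data[6] → [7, 5, 8, 8, 5, 8, 9, 8, 9, 8, 8, 8]
(after j=6) data = [7, 5, 8, 8, 5, 8, 9, 8, 9, 8, 8, 8]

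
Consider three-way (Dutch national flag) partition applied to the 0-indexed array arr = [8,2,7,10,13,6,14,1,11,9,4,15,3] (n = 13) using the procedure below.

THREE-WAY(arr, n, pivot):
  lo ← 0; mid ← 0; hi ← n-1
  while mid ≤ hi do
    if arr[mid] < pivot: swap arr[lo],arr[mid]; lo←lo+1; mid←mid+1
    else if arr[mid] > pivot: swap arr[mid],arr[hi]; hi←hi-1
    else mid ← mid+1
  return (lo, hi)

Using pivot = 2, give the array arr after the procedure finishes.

[1,2,10,13,6,14,7,11,9,4,15,3,8]

lo=0 mid=0 hi=12
8>2: swap(0,12), hi=11 ⇒ [3,2,7,10,13,6,14,1,11,9,4,15,8]
3>2: swap(0,11), hi=10 ⇒ [15,2,7,10,13,6,14,1,11,9,4,3,8]
15>2: swap(0,10), hi=9 ⇒ [4,2,7,10,13,6,14,1,11,9,15,3,8]
4>2: swap(0,9), hi=8 ⇒ [9,2,7,10,13,6,14,1,11,4,15,3,8]
9>2: swap(0,8), hi=7 ⇒ [11,2,7,10,13,6,14,1,9,4,15,3,8]
11>2: swap(0,7), hi=6 ⇒ [1,2,7,10,13,6,14,11,9,4,15,3,8]
1<2: swap(0,0), lo=1 mid=1 ⇒ [1,2,7,10,13,6,14,11,9,4,15,3,8]
2=2: mid=2
7>2: swap(2,6), hi=5 ⇒ [1,2,14,10,13,6,7,11,9,4,15,3,8]
14>2: swap(2,5), hi=4 ⇒ [1,2,6,10,13,14,7,11,9,4,15,3,8]
6>2: swap(2,4), hi=3 ⇒ [1,2,13,10,6,14,7,11,9,4,15,3,8]
13>2: swap(2,3), hi=2 ⇒ [1,2,10,13,6,14,7,11,9,4,15,3,8]
10>2: swap(2,2), hi=1 ⇒ [1,2,10,13,6,14,7,11,9,4,15,3,8]
done. lo=1 hi=1; arr=[1,2,10,13,6,14,7,11,9,4,15,3,8]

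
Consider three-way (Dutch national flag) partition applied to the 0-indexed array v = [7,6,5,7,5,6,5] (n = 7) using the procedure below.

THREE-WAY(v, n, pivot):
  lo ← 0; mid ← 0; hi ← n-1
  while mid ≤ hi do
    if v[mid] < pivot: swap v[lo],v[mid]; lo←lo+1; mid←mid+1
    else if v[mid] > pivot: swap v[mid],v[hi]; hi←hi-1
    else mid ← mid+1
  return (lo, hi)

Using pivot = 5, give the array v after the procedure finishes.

[5,5,5,7,6,6,7]

pivot = 5; lo=0, mid=0, hi=6
v[mid]=7>5: swap v[0],v[6]; hi=5 → [5,6,5,7,5,6,7]
v[mid]=5=5: mid=1
v[mid]=6>5: swap v[1],v[5]; hi=4 → [5,6,5,7,5,6,7]
v[mid]=6>5: swap v[1],v[4]; hi=3 → [5,5,5,7,6,6,7]
v[mid]=5=5: mid=2
v[mid]=5=5: mid=3
v[mid]=7>5: swap v[3],v[3]; hi=2 → [5,5,5,7,6,6,7]
end: lo=0, hi=2; v = [5,5,5,7,6,6,7]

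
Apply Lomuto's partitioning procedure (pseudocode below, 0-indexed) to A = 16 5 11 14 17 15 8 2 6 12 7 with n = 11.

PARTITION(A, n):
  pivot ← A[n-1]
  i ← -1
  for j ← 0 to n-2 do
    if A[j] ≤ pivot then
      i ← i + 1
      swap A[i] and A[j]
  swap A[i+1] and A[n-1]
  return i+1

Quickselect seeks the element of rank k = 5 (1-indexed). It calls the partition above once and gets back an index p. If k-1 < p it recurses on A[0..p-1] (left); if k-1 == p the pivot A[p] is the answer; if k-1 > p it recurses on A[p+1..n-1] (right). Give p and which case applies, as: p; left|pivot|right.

pivot = A[10] = 7; i = -1
j=0: A[0]=16 > 7 → no swap
j=1: A[1]=5 ≤ 7 → i=0, swap A[0],A[1] → 5 16 11 14 17 15 8 2 6 12 7
j=2: A[2]=11 > 7 → no swap
j=3: A[3]=14 > 7 → no swap
j=4: A[4]=17 > 7 → no swap
j=5: A[5]=15 > 7 → no swap
j=6: A[6]=8 > 7 → no swap
j=7: A[7]=2 ≤ 7 → i=1, swap A[1],A[7] → 5 2 11 14 17 15 8 16 6 12 7
j=8: A[8]=6 ≤ 7 → i=2, swap A[2],A[8] → 5 2 6 14 17 15 8 16 11 12 7
j=9: A[9]=12 > 7 → no swap
final swap A[3],A[10] → 5 2 6 7 17 15 8 16 11 12 14; return 3
p = 3; k-1 = 4 > 3 ⇒ right

3; right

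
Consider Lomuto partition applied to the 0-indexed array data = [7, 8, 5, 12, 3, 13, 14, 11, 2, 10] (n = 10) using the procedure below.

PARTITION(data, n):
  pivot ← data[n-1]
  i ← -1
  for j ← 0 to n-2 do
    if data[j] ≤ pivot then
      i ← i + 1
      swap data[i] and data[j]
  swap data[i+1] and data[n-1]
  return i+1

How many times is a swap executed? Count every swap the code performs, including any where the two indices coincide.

pivot=10, i=-1
j=0: 7≤10, i=0, swap(0,0) ⇒ [7, 8, 5, 12, 3, 13, 14, 11, 2, 10]
j=1: 8≤10, i=1, swap(1,1) ⇒ [7, 8, 5, 12, 3, 13, 14, 11, 2, 10]
j=2: 5≤10, i=2, swap(2,2) ⇒ [7, 8, 5, 12, 3, 13, 14, 11, 2, 10]
j=3: 12>10, skip
j=4: 3≤10, i=3, swap(3,4) ⇒ [7, 8, 5, 3, 12, 13, 14, 11, 2, 10]
j=5: 13>10, skip
j=6: 14>10, skip
j=7: 11>10, skip
j=8: 2≤10, i=4, swap(4,8) ⇒ [7, 8, 5, 3, 2, 13, 14, 11, 12, 10]
swap(5,9) ⇒ [7, 8, 5, 3, 2, 10, 14, 11, 12, 13]; return 5

6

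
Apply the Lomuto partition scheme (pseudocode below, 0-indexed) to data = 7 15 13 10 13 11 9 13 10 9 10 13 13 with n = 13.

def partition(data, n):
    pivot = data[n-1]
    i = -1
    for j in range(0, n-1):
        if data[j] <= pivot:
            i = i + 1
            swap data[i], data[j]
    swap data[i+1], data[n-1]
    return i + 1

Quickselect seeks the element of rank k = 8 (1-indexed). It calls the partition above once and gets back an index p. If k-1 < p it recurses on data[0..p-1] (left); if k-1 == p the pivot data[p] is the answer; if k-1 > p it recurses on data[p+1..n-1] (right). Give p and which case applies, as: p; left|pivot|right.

11; left

pivot = data[12] = 13; i = -1
j=0: data[0]=7 ≤ 13 → i=0, swap data[0],data[0] (no change) → 7 15 13 10 13 11 9 13 10 9 10 13 13
j=1: data[1]=15 > 13 → no swap
j=2: data[2]=13 ≤ 13 → i=1, swap data[1],data[2] → 7 13 15 10 13 11 9 13 10 9 10 13 13
j=3: data[3]=10 ≤ 13 → i=2, swap data[2],data[3] → 7 13 10 15 13 11 9 13 10 9 10 13 13
j=4: data[4]=13 ≤ 13 → i=3, swap data[3],data[4] → 7 13 10 13 15 11 9 13 10 9 10 13 13
j=5: data[5]=11 ≤ 13 → i=4, swap data[4],data[5] → 7 13 10 13 11 15 9 13 10 9 10 13 13
j=6: data[6]=9 ≤ 13 → i=5, swap data[5],data[6] → 7 13 10 13 11 9 15 13 10 9 10 13 13
j=7: data[7]=13 ≤ 13 → i=6, swap data[6],data[7] → 7 13 10 13 11 9 13 15 10 9 10 13 13
j=8: data[8]=10 ≤ 13 → i=7, swap data[7],data[8] → 7 13 10 13 11 9 13 10 15 9 10 13 13
j=9: data[9]=9 ≤ 13 → i=8, swap data[8],data[9] → 7 13 10 13 11 9 13 10 9 15 10 13 13
j=10: data[10]=10 ≤ 13 → i=9, swap data[9],data[10] → 7 13 10 13 11 9 13 10 9 10 15 13 13
j=11: data[11]=13 ≤ 13 → i=10, swap data[10],data[11] → 7 13 10 13 11 9 13 10 9 10 13 15 13
final swap data[11],data[12] → 7 13 10 13 11 9 13 10 9 10 13 13 15; return 11
p = 11; k-1 = 7 < 11 ⇒ left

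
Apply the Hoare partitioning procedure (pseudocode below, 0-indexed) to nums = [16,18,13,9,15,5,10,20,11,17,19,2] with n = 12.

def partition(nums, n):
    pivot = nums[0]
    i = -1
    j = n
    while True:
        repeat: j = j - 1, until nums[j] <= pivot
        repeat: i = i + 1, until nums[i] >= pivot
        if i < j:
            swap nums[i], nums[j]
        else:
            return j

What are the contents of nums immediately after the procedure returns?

pivot = nums[0] = 16; i = -1, j = 12
j→11 (nums[11]=2≤16), i→0 (nums[0]=16≥16); i<j, swap → [2,18,13,9,15,5,10,20,11,17,19,16]
j→8 (nums[8]=11≤16), i→1 (nums[1]=18≥16); i<j, swap → [2,11,13,9,15,5,10,20,18,17,19,16]
j→6, i→7; i≥j, return j=6. nums = [2,11,13,9,15,5,10,20,18,17,19,16]

[2,11,13,9,15,5,10,20,18,17,19,16]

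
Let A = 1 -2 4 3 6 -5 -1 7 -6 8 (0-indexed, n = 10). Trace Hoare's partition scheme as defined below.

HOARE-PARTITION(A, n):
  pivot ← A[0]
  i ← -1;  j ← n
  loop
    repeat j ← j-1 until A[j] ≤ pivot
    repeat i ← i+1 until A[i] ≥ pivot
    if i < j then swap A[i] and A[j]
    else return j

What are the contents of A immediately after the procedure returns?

-6 -2 -1 -5 6 3 4 7 1 8

pivot = A[0] = 1; i = -1, j = 10
j→8 (A[8]=-6≤1), i→0 (A[0]=1≥1); i<j, swap → -6 -2 4 3 6 -5 -1 7 1 8
j→6 (A[6]=-1≤1), i→2 (A[2]=4≥1); i<j, swap → -6 -2 -1 3 6 -5 4 7 1 8
j→5 (A[5]=-5≤1), i→3 (A[3]=3≥1); i<j, swap → -6 -2 -1 -5 6 3 4 7 1 8
j→3, i→4; i≥j, return j=3. A = -6 -2 -1 -5 6 3 4 7 1 8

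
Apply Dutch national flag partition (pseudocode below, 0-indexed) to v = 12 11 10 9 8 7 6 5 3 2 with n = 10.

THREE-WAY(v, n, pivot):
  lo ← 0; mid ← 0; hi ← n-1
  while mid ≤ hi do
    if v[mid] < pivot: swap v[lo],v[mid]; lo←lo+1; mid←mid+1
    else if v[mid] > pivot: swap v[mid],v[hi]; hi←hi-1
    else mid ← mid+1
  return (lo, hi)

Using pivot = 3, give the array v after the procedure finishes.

lo=0 mid=0 hi=9
12>3: swap(0,9), hi=8 ⇒ 2 11 10 9 8 7 6 5 3 12
2<3: swap(0,0), lo=1 mid=1 ⇒ 2 11 10 9 8 7 6 5 3 12
11>3: swap(1,8), hi=7 ⇒ 2 3 10 9 8 7 6 5 11 12
3=3: mid=2
10>3: swap(2,7), hi=6 ⇒ 2 3 5 9 8 7 6 10 11 12
5>3: swap(2,6), hi=5 ⇒ 2 3 6 9 8 7 5 10 11 12
6>3: swap(2,5), hi=4 ⇒ 2 3 7 9 8 6 5 10 11 12
7>3: swap(2,4), hi=3 ⇒ 2 3 8 9 7 6 5 10 11 12
8>3: swap(2,3), hi=2 ⇒ 2 3 9 8 7 6 5 10 11 12
9>3: swap(2,2), hi=1 ⇒ 2 3 9 8 7 6 5 10 11 12
done. lo=1 hi=1; v=2 3 9 8 7 6 5 10 11 12

2 3 9 8 7 6 5 10 11 12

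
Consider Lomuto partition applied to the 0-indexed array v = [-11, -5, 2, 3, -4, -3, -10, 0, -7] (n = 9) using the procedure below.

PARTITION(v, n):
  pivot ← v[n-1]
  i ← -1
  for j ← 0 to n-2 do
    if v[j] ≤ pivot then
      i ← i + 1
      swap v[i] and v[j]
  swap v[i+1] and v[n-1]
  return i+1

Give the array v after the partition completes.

pivot = v[8] = -7; i = -1
j=0: v[0]=-11 ≤ -7 → i=0, swap v[0],v[0] (no change) → [-11, -5, 2, 3, -4, -3, -10, 0, -7]
j=1: v[1]=-5 > -7 → no swap
j=2: v[2]=2 > -7 → no swap
j=3: v[3]=3 > -7 → no swap
j=4: v[4]=-4 > -7 → no swap
j=5: v[5]=-3 > -7 → no swap
j=6: v[6]=-10 ≤ -7 → i=1, swap v[1],v[6] → [-11, -10, 2, 3, -4, -3, -5, 0, -7]
j=7: v[7]=0 > -7 → no swap
final swap v[2],v[8] → [-11, -10, -7, 3, -4, -3, -5, 0, 2]; return 2

[-11, -10, -7, 3, -4, -3, -5, 0, 2]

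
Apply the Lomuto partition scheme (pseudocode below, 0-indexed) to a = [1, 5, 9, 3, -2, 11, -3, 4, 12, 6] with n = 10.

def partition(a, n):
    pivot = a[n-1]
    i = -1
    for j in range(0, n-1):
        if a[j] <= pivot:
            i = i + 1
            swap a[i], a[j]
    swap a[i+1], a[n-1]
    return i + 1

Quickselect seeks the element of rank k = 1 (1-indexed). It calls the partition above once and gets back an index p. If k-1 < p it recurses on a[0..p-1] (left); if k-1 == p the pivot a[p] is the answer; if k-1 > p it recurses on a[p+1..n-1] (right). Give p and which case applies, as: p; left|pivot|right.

6; left

pivot=6, i=-1
j=0: 1≤6, i=0, swap(0,0) ⇒ [1, 5, 9, 3, -2, 11, -3, 4, 12, 6]
j=1: 5≤6, i=1, swap(1,1) ⇒ [1, 5, 9, 3, -2, 11, -3, 4, 12, 6]
j=2: 9>6, skip
j=3: 3≤6, i=2, swap(2,3) ⇒ [1, 5, 3, 9, -2, 11, -3, 4, 12, 6]
j=4: -2≤6, i=3, swap(3,4) ⇒ [1, 5, 3, -2, 9, 11, -3, 4, 12, 6]
j=5: 11>6, skip
j=6: -3≤6, i=4, swap(4,6) ⇒ [1, 5, 3, -2, -3, 11, 9, 4, 12, 6]
j=7: 4≤6, i=5, swap(5,7) ⇒ [1, 5, 3, -2, -3, 4, 9, 11, 12, 6]
j=8: 12>6, skip
swap(6,9) ⇒ [1, 5, 3, -2, -3, 4, 6, 11, 12, 9]; return 6
p = 6; k-1 = 0 < 6 ⇒ left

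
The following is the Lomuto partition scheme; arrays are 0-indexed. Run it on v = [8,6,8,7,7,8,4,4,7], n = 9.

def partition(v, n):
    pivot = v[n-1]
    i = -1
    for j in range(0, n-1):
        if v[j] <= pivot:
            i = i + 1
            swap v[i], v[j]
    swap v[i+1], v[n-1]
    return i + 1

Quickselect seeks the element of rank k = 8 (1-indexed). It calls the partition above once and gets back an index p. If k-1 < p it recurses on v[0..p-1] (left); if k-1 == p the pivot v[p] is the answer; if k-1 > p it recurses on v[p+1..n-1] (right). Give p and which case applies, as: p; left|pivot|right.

pivot = v[8] = 7; i = -1
j=0: v[0]=8 > 7 → no swap
j=1: v[1]=6 ≤ 7 → i=0, swap v[0],v[1] → [6,8,8,7,7,8,4,4,7]
j=2: v[2]=8 > 7 → no swap
j=3: v[3]=7 ≤ 7 → i=1, swap v[1],v[3] → [6,7,8,8,7,8,4,4,7]
j=4: v[4]=7 ≤ 7 → i=2, swap v[2],v[4] → [6,7,7,8,8,8,4,4,7]
j=5: v[5]=8 > 7 → no swap
j=6: v[6]=4 ≤ 7 → i=3, swap v[3],v[6] → [6,7,7,4,8,8,8,4,7]
j=7: v[7]=4 ≤ 7 → i=4, swap v[4],v[7] → [6,7,7,4,4,8,8,8,7]
final swap v[5],v[8] → [6,7,7,4,4,7,8,8,8]; return 5
p = 5; k-1 = 7 > 5 ⇒ right

5; right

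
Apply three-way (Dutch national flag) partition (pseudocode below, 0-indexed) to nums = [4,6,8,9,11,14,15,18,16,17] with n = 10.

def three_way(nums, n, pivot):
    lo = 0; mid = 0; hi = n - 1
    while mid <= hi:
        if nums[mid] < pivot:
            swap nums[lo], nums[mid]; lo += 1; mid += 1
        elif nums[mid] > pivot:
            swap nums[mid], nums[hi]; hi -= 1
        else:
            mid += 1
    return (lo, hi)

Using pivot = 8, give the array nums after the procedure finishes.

lo=0 mid=0 hi=9
4<8: swap(0,0), lo=1 mid=1 ⇒ [4,6,8,9,11,14,15,18,16,17]
6<8: swap(1,1), lo=2 mid=2 ⇒ [4,6,8,9,11,14,15,18,16,17]
8=8: mid=3
9>8: swap(3,9), hi=8 ⇒ [4,6,8,17,11,14,15,18,16,9]
17>8: swap(3,8), hi=7 ⇒ [4,6,8,16,11,14,15,18,17,9]
16>8: swap(3,7), hi=6 ⇒ [4,6,8,18,11,14,15,16,17,9]
18>8: swap(3,6), hi=5 ⇒ [4,6,8,15,11,14,18,16,17,9]
15>8: swap(3,5), hi=4 ⇒ [4,6,8,14,11,15,18,16,17,9]
14>8: swap(3,4), hi=3 ⇒ [4,6,8,11,14,15,18,16,17,9]
11>8: swap(3,3), hi=2 ⇒ [4,6,8,11,14,15,18,16,17,9]
done. lo=2 hi=2; nums=[4,6,8,11,14,15,18,16,17,9]

[4,6,8,11,14,15,18,16,17,9]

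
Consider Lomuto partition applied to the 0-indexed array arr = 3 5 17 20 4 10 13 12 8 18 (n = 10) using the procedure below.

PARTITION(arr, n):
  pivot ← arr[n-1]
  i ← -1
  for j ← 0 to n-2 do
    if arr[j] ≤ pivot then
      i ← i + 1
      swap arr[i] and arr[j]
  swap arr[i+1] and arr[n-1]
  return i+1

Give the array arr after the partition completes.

pivot = arr[9] = 18; i = -1
j=0: arr[0]=3 ≤ 18 → i=0, swap arr[0],arr[0] (no change) → 3 5 17 20 4 10 13 12 8 18
j=1: arr[1]=5 ≤ 18 → i=1, swap arr[1],arr[1] (no change) → 3 5 17 20 4 10 13 12 8 18
j=2: arr[2]=17 ≤ 18 → i=2, swap arr[2],arr[2] (no change) → 3 5 17 20 4 10 13 12 8 18
j=3: arr[3]=20 > 18 → no swap
j=4: arr[4]=4 ≤ 18 → i=3, swap arr[3],arr[4] → 3 5 17 4 20 10 13 12 8 18
j=5: arr[5]=10 ≤ 18 → i=4, swap arr[4],arr[5] → 3 5 17 4 10 20 13 12 8 18
j=6: arr[6]=13 ≤ 18 → i=5, swap arr[5],arr[6] → 3 5 17 4 10 13 20 12 8 18
j=7: arr[7]=12 ≤ 18 → i=6, swap arr[6],arr[7] → 3 5 17 4 10 13 12 20 8 18
j=8: arr[8]=8 ≤ 18 → i=7, swap arr[7],arr[8] → 3 5 17 4 10 13 12 8 20 18
final swap arr[8],arr[9] → 3 5 17 4 10 13 12 8 18 20; return 8

3 5 17 4 10 13 12 8 18 20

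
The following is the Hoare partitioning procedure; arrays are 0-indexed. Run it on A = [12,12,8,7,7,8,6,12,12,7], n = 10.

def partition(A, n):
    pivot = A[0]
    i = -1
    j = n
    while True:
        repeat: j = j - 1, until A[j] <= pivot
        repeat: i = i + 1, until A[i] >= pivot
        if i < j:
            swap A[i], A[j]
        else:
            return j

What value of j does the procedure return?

7

pivot = A[0] = 12; i = -1, j = 10
j→9 (A[9]=7≤12), i→0 (A[0]=12≥12); i<j, swap → [7,12,8,7,7,8,6,12,12,12]
j→8 (A[8]=12≤12), i→1 (A[1]=12≥12); i<j, swap → [7,12,8,7,7,8,6,12,12,12]
j→7, i→7; i≥j, return j=7. A = [7,12,8,7,7,8,6,12,12,12]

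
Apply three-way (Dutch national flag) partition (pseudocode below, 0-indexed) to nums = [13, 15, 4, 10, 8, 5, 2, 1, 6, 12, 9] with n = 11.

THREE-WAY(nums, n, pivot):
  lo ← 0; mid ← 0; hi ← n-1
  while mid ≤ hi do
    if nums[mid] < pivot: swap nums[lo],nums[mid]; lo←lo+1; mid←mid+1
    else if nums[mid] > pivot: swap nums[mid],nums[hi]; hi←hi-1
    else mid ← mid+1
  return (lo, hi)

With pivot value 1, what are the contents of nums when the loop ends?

lo=0 mid=0 hi=10
13>1: swap(0,10), hi=9 ⇒ [9, 15, 4, 10, 8, 5, 2, 1, 6, 12, 13]
9>1: swap(0,9), hi=8 ⇒ [12, 15, 4, 10, 8, 5, 2, 1, 6, 9, 13]
12>1: swap(0,8), hi=7 ⇒ [6, 15, 4, 10, 8, 5, 2, 1, 12, 9, 13]
6>1: swap(0,7), hi=6 ⇒ [1, 15, 4, 10, 8, 5, 2, 6, 12, 9, 13]
1=1: mid=1
15>1: swap(1,6), hi=5 ⇒ [1, 2, 4, 10, 8, 5, 15, 6, 12, 9, 13]
2>1: swap(1,5), hi=4 ⇒ [1, 5, 4, 10, 8, 2, 15, 6, 12, 9, 13]
5>1: swap(1,4), hi=3 ⇒ [1, 8, 4, 10, 5, 2, 15, 6, 12, 9, 13]
8>1: swap(1,3), hi=2 ⇒ [1, 10, 4, 8, 5, 2, 15, 6, 12, 9, 13]
10>1: swap(1,2), hi=1 ⇒ [1, 4, 10, 8, 5, 2, 15, 6, 12, 9, 13]
4>1: swap(1,1), hi=0 ⇒ [1, 4, 10, 8, 5, 2, 15, 6, 12, 9, 13]
done. lo=0 hi=0; nums=[1, 4, 10, 8, 5, 2, 15, 6, 12, 9, 13]

[1, 4, 10, 8, 5, 2, 15, 6, 12, 9, 13]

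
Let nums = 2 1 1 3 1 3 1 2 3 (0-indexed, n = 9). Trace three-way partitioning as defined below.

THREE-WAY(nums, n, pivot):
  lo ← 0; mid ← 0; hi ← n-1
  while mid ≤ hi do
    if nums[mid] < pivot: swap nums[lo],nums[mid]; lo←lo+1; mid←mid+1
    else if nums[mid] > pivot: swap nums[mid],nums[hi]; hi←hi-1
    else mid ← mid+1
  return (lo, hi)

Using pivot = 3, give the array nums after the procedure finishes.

lo=0 mid=0 hi=8
2<3: swap(0,0), lo=1 mid=1 ⇒ 2 1 1 3 1 3 1 2 3
1<3: swap(1,1), lo=2 mid=2 ⇒ 2 1 1 3 1 3 1 2 3
1<3: swap(2,2), lo=3 mid=3 ⇒ 2 1 1 3 1 3 1 2 3
3=3: mid=4
1<3: swap(3,4), lo=4 mid=5 ⇒ 2 1 1 1 3 3 1 2 3
3=3: mid=6
1<3: swap(4,6), lo=5 mid=7 ⇒ 2 1 1 1 1 3 3 2 3
2<3: swap(5,7), lo=6 mid=8 ⇒ 2 1 1 1 1 2 3 3 3
3=3: mid=9
done. lo=6 hi=8; nums=2 1 1 1 1 2 3 3 3

2 1 1 1 1 2 3 3 3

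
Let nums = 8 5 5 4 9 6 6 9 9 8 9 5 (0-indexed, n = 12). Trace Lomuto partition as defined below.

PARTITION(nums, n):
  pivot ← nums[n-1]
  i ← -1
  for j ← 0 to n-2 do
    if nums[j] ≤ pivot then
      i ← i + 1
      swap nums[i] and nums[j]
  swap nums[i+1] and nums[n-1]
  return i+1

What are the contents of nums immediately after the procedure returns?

pivot=5, i=-1
j=0: 8>5, skip
j=1: 5≤5, i=0, swap(0,1) ⇒ 5 8 5 4 9 6 6 9 9 8 9 5
j=2: 5≤5, i=1, swap(1,2) ⇒ 5 5 8 4 9 6 6 9 9 8 9 5
j=3: 4≤5, i=2, swap(2,3) ⇒ 5 5 4 8 9 6 6 9 9 8 9 5
j=4: 9>5, skip
j=5: 6>5, skip
j=6: 6>5, skip
j=7: 9>5, skip
j=8: 9>5, skip
j=9: 8>5, skip
j=10: 9>5, skip
swap(3,11) ⇒ 5 5 4 5 9 6 6 9 9 8 9 8; return 3

5 5 4 5 9 6 6 9 9 8 9 8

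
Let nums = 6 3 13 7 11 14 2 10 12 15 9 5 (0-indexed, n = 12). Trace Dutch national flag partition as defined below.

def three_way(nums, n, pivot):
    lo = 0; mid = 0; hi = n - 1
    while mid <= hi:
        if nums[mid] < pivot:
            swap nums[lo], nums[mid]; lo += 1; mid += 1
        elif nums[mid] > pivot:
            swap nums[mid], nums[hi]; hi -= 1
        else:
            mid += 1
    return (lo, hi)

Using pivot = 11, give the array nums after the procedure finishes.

lo=0 mid=0 hi=11
6<11: swap(0,0), lo=1 mid=1 ⇒ 6 3 13 7 11 14 2 10 12 15 9 5
3<11: swap(1,1), lo=2 mid=2 ⇒ 6 3 13 7 11 14 2 10 12 15 9 5
13>11: swap(2,11), hi=10 ⇒ 6 3 5 7 11 14 2 10 12 15 9 13
5<11: swap(2,2), lo=3 mid=3 ⇒ 6 3 5 7 11 14 2 10 12 15 9 13
7<11: swap(3,3), lo=4 mid=4 ⇒ 6 3 5 7 11 14 2 10 12 15 9 13
11=11: mid=5
14>11: swap(5,10), hi=9 ⇒ 6 3 5 7 11 9 2 10 12 15 14 13
9<11: swap(4,5), lo=5 mid=6 ⇒ 6 3 5 7 9 11 2 10 12 15 14 13
2<11: swap(5,6), lo=6 mid=7 ⇒ 6 3 5 7 9 2 11 10 12 15 14 13
10<11: swap(6,7), lo=7 mid=8 ⇒ 6 3 5 7 9 2 10 11 12 15 14 13
12>11: swap(8,9), hi=8 ⇒ 6 3 5 7 9 2 10 11 15 12 14 13
15>11: swap(8,8), hi=7 ⇒ 6 3 5 7 9 2 10 11 15 12 14 13
done. lo=7 hi=7; nums=6 3 5 7 9 2 10 11 15 12 14 13

6 3 5 7 9 2 10 11 15 12 14 13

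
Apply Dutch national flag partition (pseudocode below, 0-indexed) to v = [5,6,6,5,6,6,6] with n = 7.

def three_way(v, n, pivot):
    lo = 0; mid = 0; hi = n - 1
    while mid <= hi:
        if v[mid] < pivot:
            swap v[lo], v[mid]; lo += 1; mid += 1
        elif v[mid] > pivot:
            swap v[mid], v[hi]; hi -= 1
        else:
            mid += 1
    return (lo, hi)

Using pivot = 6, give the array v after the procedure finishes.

pivot = 6; lo=0, mid=0, hi=6
v[mid]=5<6: swap v[0],v[0]; lo=1,mid=1 → [5,6,6,5,6,6,6]
v[mid]=6=6: mid=2
v[mid]=6=6: mid=3
v[mid]=5<6: swap v[1],v[3]; lo=2,mid=4 → [5,5,6,6,6,6,6]
v[mid]=6=6: mid=5
v[mid]=6=6: mid=6
v[mid]=6=6: mid=7
end: lo=2, hi=6; v = [5,5,6,6,6,6,6]

[5,5,6,6,6,6,6]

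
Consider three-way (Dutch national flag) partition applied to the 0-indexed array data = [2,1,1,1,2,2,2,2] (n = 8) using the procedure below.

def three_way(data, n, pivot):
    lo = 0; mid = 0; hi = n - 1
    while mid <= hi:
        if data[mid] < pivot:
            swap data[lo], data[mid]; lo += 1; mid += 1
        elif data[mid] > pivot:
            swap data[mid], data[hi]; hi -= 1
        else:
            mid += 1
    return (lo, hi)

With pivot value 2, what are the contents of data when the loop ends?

lo=0 mid=0 hi=7
2=2: mid=1
1<2: swap(0,1), lo=1 mid=2 ⇒ [1,2,1,1,2,2,2,2]
1<2: swap(1,2), lo=2 mid=3 ⇒ [1,1,2,1,2,2,2,2]
1<2: swap(2,3), lo=3 mid=4 ⇒ [1,1,1,2,2,2,2,2]
2=2: mid=5
2=2: mid=6
2=2: mid=7
2=2: mid=8
done. lo=3 hi=7; data=[1,1,1,2,2,2,2,2]

[1,1,1,2,2,2,2,2]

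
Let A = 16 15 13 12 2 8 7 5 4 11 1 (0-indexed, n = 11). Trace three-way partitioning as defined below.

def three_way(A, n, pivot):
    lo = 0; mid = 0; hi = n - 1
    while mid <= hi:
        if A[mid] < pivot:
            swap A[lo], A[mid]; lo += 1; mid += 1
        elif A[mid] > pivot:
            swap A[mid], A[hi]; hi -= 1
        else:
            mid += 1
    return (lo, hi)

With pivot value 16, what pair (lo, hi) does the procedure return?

(10, 10)

pivot = 16; lo=0, mid=0, hi=10
A[mid]=16=16: mid=1
A[mid]=15<16: swap A[0],A[1]; lo=1,mid=2 → 15 16 13 12 2 8 7 5 4 11 1
A[mid]=13<16: swap A[1],A[2]; lo=2,mid=3 → 15 13 16 12 2 8 7 5 4 11 1
A[mid]=12<16: swap A[2],A[3]; lo=3,mid=4 → 15 13 12 16 2 8 7 5 4 11 1
A[mid]=2<16: swap A[3],A[4]; lo=4,mid=5 → 15 13 12 2 16 8 7 5 4 11 1
A[mid]=8<16: swap A[4],A[5]; lo=5,mid=6 → 15 13 12 2 8 16 7 5 4 11 1
A[mid]=7<16: swap A[5],A[6]; lo=6,mid=7 → 15 13 12 2 8 7 16 5 4 11 1
A[mid]=5<16: swap A[6],A[7]; lo=7,mid=8 → 15 13 12 2 8 7 5 16 4 11 1
A[mid]=4<16: swap A[7],A[8]; lo=8,mid=9 → 15 13 12 2 8 7 5 4 16 11 1
A[mid]=11<16: swap A[8],A[9]; lo=9,mid=10 → 15 13 12 2 8 7 5 4 11 16 1
A[mid]=1<16: swap A[9],A[10]; lo=10,mid=11 → 15 13 12 2 8 7 5 4 11 1 16
end: lo=10, hi=10; A = 15 13 12 2 8 7 5 4 11 1 16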